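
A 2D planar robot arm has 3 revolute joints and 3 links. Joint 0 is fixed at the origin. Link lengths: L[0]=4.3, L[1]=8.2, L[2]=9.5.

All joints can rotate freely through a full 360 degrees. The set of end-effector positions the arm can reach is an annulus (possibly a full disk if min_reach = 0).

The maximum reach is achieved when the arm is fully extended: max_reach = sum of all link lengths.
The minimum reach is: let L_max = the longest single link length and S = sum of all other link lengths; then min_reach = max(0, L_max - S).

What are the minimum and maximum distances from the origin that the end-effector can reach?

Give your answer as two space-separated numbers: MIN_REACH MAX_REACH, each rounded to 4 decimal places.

Link lengths: [4.3, 8.2, 9.5]
max_reach = 4.3 + 8.2 + 9.5 = 22
L_max = max([4.3, 8.2, 9.5]) = 9.5
S (sum of others) = 22 - 9.5 = 12.5
min_reach = max(0, 9.5 - 12.5) = max(0, -3) = 0

Answer: 0.0000 22.0000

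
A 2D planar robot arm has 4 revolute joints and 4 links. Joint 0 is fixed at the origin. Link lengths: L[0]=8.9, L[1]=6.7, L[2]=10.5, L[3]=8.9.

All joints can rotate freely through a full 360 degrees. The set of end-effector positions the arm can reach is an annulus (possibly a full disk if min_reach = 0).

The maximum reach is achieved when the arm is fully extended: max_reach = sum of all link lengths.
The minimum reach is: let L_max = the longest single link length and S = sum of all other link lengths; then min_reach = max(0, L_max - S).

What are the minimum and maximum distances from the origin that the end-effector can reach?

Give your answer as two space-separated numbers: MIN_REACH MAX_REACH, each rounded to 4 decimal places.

Link lengths: [8.9, 6.7, 10.5, 8.9]
max_reach = 8.9 + 6.7 + 10.5 + 8.9 = 35
L_max = max([8.9, 6.7, 10.5, 8.9]) = 10.5
S (sum of others) = 35 - 10.5 = 24.5
min_reach = max(0, 10.5 - 24.5) = max(0, -14) = 0

Answer: 0.0000 35.0000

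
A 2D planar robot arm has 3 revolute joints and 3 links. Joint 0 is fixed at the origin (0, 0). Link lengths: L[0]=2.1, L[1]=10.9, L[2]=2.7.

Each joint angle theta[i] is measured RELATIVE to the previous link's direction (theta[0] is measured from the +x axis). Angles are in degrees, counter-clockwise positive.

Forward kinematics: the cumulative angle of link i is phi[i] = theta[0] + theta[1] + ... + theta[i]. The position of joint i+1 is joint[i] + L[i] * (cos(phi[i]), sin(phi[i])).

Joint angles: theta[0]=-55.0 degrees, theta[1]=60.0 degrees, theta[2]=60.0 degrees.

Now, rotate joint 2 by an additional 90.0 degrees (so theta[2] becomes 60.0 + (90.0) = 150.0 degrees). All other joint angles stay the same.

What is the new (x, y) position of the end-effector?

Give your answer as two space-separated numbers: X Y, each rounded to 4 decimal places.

joint[0] = (0.0000, 0.0000)  (base)
link 0: phi[0] = -55 = -55 deg
  cos(-55 deg) = 0.5736, sin(-55 deg) = -0.8192
  joint[1] = (0.0000, 0.0000) + 2.1 * (0.5736, -0.8192) = (0.0000 + 1.2045, 0.0000 + -1.7202) = (1.2045, -1.7202)
link 1: phi[1] = -55 + 60 = 5 deg
  cos(5 deg) = 0.9962, sin(5 deg) = 0.0872
  joint[2] = (1.2045, -1.7202) + 10.9 * (0.9962, 0.0872) = (1.2045 + 10.8585, -1.7202 + 0.9500) = (12.0630, -0.7702)
link 2: phi[2] = -55 + 60 + 150 = 155 deg
  cos(155 deg) = -0.9063, sin(155 deg) = 0.4226
  joint[3] = (12.0630, -0.7702) + 2.7 * (-0.9063, 0.4226) = (12.0630 + -2.4470, -0.7702 + 1.1411) = (9.6160, 0.3708)
End effector: (9.6160, 0.3708)

Answer: 9.6160 0.3708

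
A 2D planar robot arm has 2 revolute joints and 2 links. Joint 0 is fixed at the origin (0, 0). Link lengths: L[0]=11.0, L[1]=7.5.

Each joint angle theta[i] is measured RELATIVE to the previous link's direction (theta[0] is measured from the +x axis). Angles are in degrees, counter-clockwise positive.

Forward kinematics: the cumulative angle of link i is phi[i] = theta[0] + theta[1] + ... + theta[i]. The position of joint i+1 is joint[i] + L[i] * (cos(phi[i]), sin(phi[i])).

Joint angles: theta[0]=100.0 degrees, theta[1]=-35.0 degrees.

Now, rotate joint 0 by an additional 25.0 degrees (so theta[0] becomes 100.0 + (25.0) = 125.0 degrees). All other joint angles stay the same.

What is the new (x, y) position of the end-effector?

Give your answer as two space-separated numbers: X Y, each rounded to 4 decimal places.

Answer: -6.3093 16.5107

Derivation:
joint[0] = (0.0000, 0.0000)  (base)
link 0: phi[0] = 125 = 125 deg
  cos(125 deg) = -0.5736, sin(125 deg) = 0.8192
  joint[1] = (0.0000, 0.0000) + 11 * (-0.5736, 0.8192) = (0.0000 + -6.3093, 0.0000 + 9.0107) = (-6.3093, 9.0107)
link 1: phi[1] = 125 + -35 = 90 deg
  cos(90 deg) = 0.0000, sin(90 deg) = 1.0000
  joint[2] = (-6.3093, 9.0107) + 7.5 * (0.0000, 1.0000) = (-6.3093 + 0.0000, 9.0107 + 7.5000) = (-6.3093, 16.5107)
End effector: (-6.3093, 16.5107)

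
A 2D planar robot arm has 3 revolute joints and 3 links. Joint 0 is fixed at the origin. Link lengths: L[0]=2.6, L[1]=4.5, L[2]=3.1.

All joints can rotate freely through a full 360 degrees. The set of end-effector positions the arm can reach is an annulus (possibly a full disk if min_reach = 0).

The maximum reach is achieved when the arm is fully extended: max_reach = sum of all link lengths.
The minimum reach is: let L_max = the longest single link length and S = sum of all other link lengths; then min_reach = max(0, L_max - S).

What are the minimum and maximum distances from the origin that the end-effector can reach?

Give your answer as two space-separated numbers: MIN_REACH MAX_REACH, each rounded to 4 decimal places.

Link lengths: [2.6, 4.5, 3.1]
max_reach = 2.6 + 4.5 + 3.1 = 10.2
L_max = max([2.6, 4.5, 3.1]) = 4.5
S (sum of others) = 10.2 - 4.5 = 5.7
min_reach = max(0, 4.5 - 5.7) = max(0, -1.2) = 0

Answer: 0.0000 10.2000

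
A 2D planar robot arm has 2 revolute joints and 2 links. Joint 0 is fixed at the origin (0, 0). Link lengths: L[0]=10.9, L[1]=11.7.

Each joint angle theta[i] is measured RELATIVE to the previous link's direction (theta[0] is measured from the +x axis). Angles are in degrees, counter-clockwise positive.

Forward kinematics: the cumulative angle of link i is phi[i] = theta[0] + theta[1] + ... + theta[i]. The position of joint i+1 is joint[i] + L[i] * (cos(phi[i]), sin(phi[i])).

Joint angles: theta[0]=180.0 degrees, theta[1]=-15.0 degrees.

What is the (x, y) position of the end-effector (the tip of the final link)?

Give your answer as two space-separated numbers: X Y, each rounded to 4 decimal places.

joint[0] = (0.0000, 0.0000)  (base)
link 0: phi[0] = 180 = 180 deg
  cos(180 deg) = -1.0000, sin(180 deg) = 0.0000
  joint[1] = (0.0000, 0.0000) + 10.9 * (-1.0000, 0.0000) = (0.0000 + -10.9000, 0.0000 + 0.0000) = (-10.9000, 0.0000)
link 1: phi[1] = 180 + -15 = 165 deg
  cos(165 deg) = -0.9659, sin(165 deg) = 0.2588
  joint[2] = (-10.9000, 0.0000) + 11.7 * (-0.9659, 0.2588) = (-10.9000 + -11.3013, 0.0000 + 3.0282) = (-22.2013, 3.0282)
End effector: (-22.2013, 3.0282)

Answer: -22.2013 3.0282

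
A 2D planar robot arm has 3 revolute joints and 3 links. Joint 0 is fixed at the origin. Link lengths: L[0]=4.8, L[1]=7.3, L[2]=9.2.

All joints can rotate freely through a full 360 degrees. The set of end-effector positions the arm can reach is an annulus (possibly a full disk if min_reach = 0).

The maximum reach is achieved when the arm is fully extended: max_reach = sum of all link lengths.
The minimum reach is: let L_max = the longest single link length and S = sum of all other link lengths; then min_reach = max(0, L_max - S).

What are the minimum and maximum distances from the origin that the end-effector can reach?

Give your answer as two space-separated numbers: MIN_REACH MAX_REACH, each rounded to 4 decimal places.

Link lengths: [4.8, 7.3, 9.2]
max_reach = 4.8 + 7.3 + 9.2 = 21.3
L_max = max([4.8, 7.3, 9.2]) = 9.2
S (sum of others) = 21.3 - 9.2 = 12.1
min_reach = max(0, 9.2 - 12.1) = max(0, -2.9) = 0

Answer: 0.0000 21.3000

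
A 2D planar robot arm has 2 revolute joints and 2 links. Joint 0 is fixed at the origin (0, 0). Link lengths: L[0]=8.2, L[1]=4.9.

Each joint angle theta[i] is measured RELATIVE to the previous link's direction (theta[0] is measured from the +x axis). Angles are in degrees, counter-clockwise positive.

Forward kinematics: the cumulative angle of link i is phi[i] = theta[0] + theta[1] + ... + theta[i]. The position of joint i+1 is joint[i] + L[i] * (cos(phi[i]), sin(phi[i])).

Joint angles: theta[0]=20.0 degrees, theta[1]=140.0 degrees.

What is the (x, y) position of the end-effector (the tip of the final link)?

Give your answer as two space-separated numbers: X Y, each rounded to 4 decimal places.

joint[0] = (0.0000, 0.0000)  (base)
link 0: phi[0] = 20 = 20 deg
  cos(20 deg) = 0.9397, sin(20 deg) = 0.3420
  joint[1] = (0.0000, 0.0000) + 8.2 * (0.9397, 0.3420) = (0.0000 + 7.7055, 0.0000 + 2.8046) = (7.7055, 2.8046)
link 1: phi[1] = 20 + 140 = 160 deg
  cos(160 deg) = -0.9397, sin(160 deg) = 0.3420
  joint[2] = (7.7055, 2.8046) + 4.9 * (-0.9397, 0.3420) = (7.7055 + -4.6045, 2.8046 + 1.6759) = (3.1010, 4.4805)
End effector: (3.1010, 4.4805)

Answer: 3.1010 4.4805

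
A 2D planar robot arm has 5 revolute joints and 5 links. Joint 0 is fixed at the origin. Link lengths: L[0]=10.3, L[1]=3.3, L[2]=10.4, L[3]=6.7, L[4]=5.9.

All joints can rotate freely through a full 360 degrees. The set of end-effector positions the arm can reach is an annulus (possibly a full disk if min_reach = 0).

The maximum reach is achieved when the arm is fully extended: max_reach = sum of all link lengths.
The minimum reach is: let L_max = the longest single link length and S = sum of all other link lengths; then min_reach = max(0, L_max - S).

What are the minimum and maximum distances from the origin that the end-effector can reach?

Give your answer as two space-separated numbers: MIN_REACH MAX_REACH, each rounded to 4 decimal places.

Answer: 0.0000 36.6000

Derivation:
Link lengths: [10.3, 3.3, 10.4, 6.7, 5.9]
max_reach = 10.3 + 3.3 + 10.4 + 6.7 + 5.9 = 36.6
L_max = max([10.3, 3.3, 10.4, 6.7, 5.9]) = 10.4
S (sum of others) = 36.6 - 10.4 = 26.2
min_reach = max(0, 10.4 - 26.2) = max(0, -15.8) = 0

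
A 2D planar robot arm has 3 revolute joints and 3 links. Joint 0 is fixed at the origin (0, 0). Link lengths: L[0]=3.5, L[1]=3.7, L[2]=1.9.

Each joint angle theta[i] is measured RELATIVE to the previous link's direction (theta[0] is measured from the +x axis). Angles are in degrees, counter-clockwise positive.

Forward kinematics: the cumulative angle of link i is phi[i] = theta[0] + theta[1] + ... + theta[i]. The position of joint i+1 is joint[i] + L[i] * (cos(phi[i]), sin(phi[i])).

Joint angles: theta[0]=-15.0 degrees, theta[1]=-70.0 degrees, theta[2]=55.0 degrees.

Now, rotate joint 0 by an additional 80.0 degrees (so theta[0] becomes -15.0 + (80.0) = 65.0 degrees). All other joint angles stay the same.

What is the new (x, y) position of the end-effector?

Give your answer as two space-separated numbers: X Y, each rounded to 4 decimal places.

Answer: 6.3864 4.3051

Derivation:
joint[0] = (0.0000, 0.0000)  (base)
link 0: phi[0] = 65 = 65 deg
  cos(65 deg) = 0.4226, sin(65 deg) = 0.9063
  joint[1] = (0.0000, 0.0000) + 3.5 * (0.4226, 0.9063) = (0.0000 + 1.4792, 0.0000 + 3.1721) = (1.4792, 3.1721)
link 1: phi[1] = 65 + -70 = -5 deg
  cos(-5 deg) = 0.9962, sin(-5 deg) = -0.0872
  joint[2] = (1.4792, 3.1721) + 3.7 * (0.9962, -0.0872) = (1.4792 + 3.6859, 3.1721 + -0.3225) = (5.1651, 2.8496)
link 2: phi[2] = 65 + -70 + 55 = 50 deg
  cos(50 deg) = 0.6428, sin(50 deg) = 0.7660
  joint[3] = (5.1651, 2.8496) + 1.9 * (0.6428, 0.7660) = (5.1651 + 1.2213, 2.8496 + 1.4555) = (6.3864, 4.3051)
End effector: (6.3864, 4.3051)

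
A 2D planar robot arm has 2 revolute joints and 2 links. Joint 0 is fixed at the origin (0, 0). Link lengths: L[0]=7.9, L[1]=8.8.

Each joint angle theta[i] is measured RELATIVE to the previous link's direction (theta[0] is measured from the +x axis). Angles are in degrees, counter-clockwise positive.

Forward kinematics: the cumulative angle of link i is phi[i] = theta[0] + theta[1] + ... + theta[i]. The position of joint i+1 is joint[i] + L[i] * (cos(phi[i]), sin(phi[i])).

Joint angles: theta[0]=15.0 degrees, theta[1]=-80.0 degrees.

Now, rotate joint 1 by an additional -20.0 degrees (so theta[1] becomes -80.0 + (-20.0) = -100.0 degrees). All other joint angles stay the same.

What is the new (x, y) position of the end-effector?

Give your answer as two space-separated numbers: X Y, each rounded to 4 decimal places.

Answer: 8.3978 -6.7218

Derivation:
joint[0] = (0.0000, 0.0000)  (base)
link 0: phi[0] = 15 = 15 deg
  cos(15 deg) = 0.9659, sin(15 deg) = 0.2588
  joint[1] = (0.0000, 0.0000) + 7.9 * (0.9659, 0.2588) = (0.0000 + 7.6308, 0.0000 + 2.0447) = (7.6308, 2.0447)
link 1: phi[1] = 15 + -100 = -85 deg
  cos(-85 deg) = 0.0872, sin(-85 deg) = -0.9962
  joint[2] = (7.6308, 2.0447) + 8.8 * (0.0872, -0.9962) = (7.6308 + 0.7670, 2.0447 + -8.7665) = (8.3978, -6.7218)
End effector: (8.3978, -6.7218)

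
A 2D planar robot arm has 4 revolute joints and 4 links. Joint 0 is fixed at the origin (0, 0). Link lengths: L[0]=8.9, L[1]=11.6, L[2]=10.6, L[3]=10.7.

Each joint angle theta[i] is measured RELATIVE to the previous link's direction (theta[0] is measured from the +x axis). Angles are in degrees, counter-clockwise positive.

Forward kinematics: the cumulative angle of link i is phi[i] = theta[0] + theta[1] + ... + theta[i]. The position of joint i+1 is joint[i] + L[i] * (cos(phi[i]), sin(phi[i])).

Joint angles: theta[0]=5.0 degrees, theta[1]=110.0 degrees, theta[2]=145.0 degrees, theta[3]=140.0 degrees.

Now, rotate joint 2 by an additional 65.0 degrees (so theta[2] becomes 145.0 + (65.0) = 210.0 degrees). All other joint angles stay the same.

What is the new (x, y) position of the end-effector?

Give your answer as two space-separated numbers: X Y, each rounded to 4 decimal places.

joint[0] = (0.0000, 0.0000)  (base)
link 0: phi[0] = 5 = 5 deg
  cos(5 deg) = 0.9962, sin(5 deg) = 0.0872
  joint[1] = (0.0000, 0.0000) + 8.9 * (0.9962, 0.0872) = (0.0000 + 8.8661, 0.0000 + 0.7757) = (8.8661, 0.7757)
link 1: phi[1] = 5 + 110 = 115 deg
  cos(115 deg) = -0.4226, sin(115 deg) = 0.9063
  joint[2] = (8.8661, 0.7757) + 11.6 * (-0.4226, 0.9063) = (8.8661 + -4.9024, 0.7757 + 10.5132) = (3.9638, 11.2889)
link 2: phi[2] = 5 + 110 + 210 = 325 deg
  cos(325 deg) = 0.8192, sin(325 deg) = -0.5736
  joint[3] = (3.9638, 11.2889) + 10.6 * (0.8192, -0.5736) = (3.9638 + 8.6830, 11.2889 + -6.0799) = (12.6468, 5.2089)
link 3: phi[3] = 5 + 110 + 210 + 140 = 465 deg
  cos(465 deg) = -0.2588, sin(465 deg) = 0.9659
  joint[4] = (12.6468, 5.2089) + 10.7 * (-0.2588, 0.9659) = (12.6468 + -2.7694, 5.2089 + 10.3354) = (9.8774, 15.5444)
End effector: (9.8774, 15.5444)

Answer: 9.8774 15.5444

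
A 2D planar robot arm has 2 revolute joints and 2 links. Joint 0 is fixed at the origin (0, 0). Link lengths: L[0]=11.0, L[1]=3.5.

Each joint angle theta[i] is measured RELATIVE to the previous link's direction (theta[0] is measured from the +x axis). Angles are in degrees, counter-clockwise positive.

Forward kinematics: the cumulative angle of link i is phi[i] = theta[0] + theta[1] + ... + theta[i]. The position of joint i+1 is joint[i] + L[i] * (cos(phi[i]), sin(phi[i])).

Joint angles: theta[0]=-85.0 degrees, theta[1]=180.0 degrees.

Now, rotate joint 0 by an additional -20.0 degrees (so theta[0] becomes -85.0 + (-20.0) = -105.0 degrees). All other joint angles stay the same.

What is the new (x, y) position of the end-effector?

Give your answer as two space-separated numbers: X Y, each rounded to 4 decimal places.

Answer: -1.9411 -7.2444

Derivation:
joint[0] = (0.0000, 0.0000)  (base)
link 0: phi[0] = -105 = -105 deg
  cos(-105 deg) = -0.2588, sin(-105 deg) = -0.9659
  joint[1] = (0.0000, 0.0000) + 11 * (-0.2588, -0.9659) = (0.0000 + -2.8470, 0.0000 + -10.6252) = (-2.8470, -10.6252)
link 1: phi[1] = -105 + 180 = 75 deg
  cos(75 deg) = 0.2588, sin(75 deg) = 0.9659
  joint[2] = (-2.8470, -10.6252) + 3.5 * (0.2588, 0.9659) = (-2.8470 + 0.9059, -10.6252 + 3.3807) = (-1.9411, -7.2444)
End effector: (-1.9411, -7.2444)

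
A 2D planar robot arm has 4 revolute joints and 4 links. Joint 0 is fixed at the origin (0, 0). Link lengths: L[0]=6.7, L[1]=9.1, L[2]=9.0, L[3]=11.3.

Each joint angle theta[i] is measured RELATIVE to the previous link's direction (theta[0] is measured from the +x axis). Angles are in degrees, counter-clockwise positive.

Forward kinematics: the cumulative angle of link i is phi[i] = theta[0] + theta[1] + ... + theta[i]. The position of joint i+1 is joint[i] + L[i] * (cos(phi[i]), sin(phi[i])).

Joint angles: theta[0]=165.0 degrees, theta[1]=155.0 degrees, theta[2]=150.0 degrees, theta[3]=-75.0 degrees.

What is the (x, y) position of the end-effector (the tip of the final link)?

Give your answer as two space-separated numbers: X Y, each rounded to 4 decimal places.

Answer: 6.6775 10.8234

Derivation:
joint[0] = (0.0000, 0.0000)  (base)
link 0: phi[0] = 165 = 165 deg
  cos(165 deg) = -0.9659, sin(165 deg) = 0.2588
  joint[1] = (0.0000, 0.0000) + 6.7 * (-0.9659, 0.2588) = (0.0000 + -6.4717, 0.0000 + 1.7341) = (-6.4717, 1.7341)
link 1: phi[1] = 165 + 155 = 320 deg
  cos(320 deg) = 0.7660, sin(320 deg) = -0.6428
  joint[2] = (-6.4717, 1.7341) + 9.1 * (0.7660, -0.6428) = (-6.4717 + 6.9710, 1.7341 + -5.8494) = (0.4993, -4.1153)
link 2: phi[2] = 165 + 155 + 150 = 470 deg
  cos(470 deg) = -0.3420, sin(470 deg) = 0.9397
  joint[3] = (0.4993, -4.1153) + 9 * (-0.3420, 0.9397) = (0.4993 + -3.0782, -4.1153 + 8.4572) = (-2.5789, 4.3420)
link 3: phi[3] = 165 + 155 + 150 + -75 = 395 deg
  cos(395 deg) = 0.8192, sin(395 deg) = 0.5736
  joint[4] = (-2.5789, 4.3420) + 11.3 * (0.8192, 0.5736) = (-2.5789 + 9.2564, 4.3420 + 6.4814) = (6.6775, 10.8234)
End effector: (6.6775, 10.8234)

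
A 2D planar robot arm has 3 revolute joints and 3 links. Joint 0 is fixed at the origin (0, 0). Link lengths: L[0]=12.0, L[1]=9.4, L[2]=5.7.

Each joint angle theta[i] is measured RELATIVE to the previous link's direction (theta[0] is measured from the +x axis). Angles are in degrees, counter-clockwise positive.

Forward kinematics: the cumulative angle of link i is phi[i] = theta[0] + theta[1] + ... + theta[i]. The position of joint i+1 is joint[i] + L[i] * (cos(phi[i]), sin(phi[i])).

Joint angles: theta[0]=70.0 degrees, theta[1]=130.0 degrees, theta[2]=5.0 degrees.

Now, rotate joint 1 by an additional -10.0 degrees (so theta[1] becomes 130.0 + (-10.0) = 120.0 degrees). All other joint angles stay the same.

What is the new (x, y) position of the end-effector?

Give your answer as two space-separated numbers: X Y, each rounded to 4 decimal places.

joint[0] = (0.0000, 0.0000)  (base)
link 0: phi[0] = 70 = 70 deg
  cos(70 deg) = 0.3420, sin(70 deg) = 0.9397
  joint[1] = (0.0000, 0.0000) + 12 * (0.3420, 0.9397) = (0.0000 + 4.1042, 0.0000 + 11.2763) = (4.1042, 11.2763)
link 1: phi[1] = 70 + 120 = 190 deg
  cos(190 deg) = -0.9848, sin(190 deg) = -0.1736
  joint[2] = (4.1042, 11.2763) + 9.4 * (-0.9848, -0.1736) = (4.1042 + -9.2572, 11.2763 + -1.6323) = (-5.1530, 9.6440)
link 2: phi[2] = 70 + 120 + 5 = 195 deg
  cos(195 deg) = -0.9659, sin(195 deg) = -0.2588
  joint[3] = (-5.1530, 9.6440) + 5.7 * (-0.9659, -0.2588) = (-5.1530 + -5.5058, 9.6440 + -1.4753) = (-10.6587, 8.1688)
End effector: (-10.6587, 8.1688)

Answer: -10.6587 8.1688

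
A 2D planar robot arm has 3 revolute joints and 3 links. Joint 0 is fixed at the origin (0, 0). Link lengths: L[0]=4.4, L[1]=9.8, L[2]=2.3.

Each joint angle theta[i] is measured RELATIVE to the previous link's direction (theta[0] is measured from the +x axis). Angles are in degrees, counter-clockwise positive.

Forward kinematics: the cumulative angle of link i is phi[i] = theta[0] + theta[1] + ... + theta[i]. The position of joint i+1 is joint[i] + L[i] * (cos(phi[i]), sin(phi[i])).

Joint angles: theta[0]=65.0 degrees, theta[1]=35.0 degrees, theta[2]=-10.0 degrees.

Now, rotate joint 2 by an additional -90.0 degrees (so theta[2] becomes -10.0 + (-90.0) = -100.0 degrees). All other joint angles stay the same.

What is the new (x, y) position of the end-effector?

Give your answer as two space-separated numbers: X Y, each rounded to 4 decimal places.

joint[0] = (0.0000, 0.0000)  (base)
link 0: phi[0] = 65 = 65 deg
  cos(65 deg) = 0.4226, sin(65 deg) = 0.9063
  joint[1] = (0.0000, 0.0000) + 4.4 * (0.4226, 0.9063) = (0.0000 + 1.8595, 0.0000 + 3.9878) = (1.8595, 3.9878)
link 1: phi[1] = 65 + 35 = 100 deg
  cos(100 deg) = -0.1736, sin(100 deg) = 0.9848
  joint[2] = (1.8595, 3.9878) + 9.8 * (-0.1736, 0.9848) = (1.8595 + -1.7018, 3.9878 + 9.6511) = (0.1578, 13.6389)
link 2: phi[2] = 65 + 35 + -100 = 0 deg
  cos(0 deg) = 1.0000, sin(0 deg) = 0.0000
  joint[3] = (0.1578, 13.6389) + 2.3 * (1.0000, 0.0000) = (0.1578 + 2.3000, 13.6389 + 0.0000) = (2.4578, 13.6389)
End effector: (2.4578, 13.6389)

Answer: 2.4578 13.6389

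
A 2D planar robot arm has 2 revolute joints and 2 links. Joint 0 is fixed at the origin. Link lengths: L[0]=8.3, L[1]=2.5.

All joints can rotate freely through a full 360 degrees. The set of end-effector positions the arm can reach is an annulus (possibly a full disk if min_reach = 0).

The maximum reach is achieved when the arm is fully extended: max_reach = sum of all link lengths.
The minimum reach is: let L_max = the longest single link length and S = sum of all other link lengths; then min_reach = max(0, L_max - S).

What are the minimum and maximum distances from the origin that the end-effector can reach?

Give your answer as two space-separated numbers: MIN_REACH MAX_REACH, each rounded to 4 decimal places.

Link lengths: [8.3, 2.5]
max_reach = 8.3 + 2.5 = 10.8
L_max = max([8.3, 2.5]) = 8.3
S (sum of others) = 10.8 - 8.3 = 2.5
min_reach = max(0, 8.3 - 2.5) = max(0, 5.8) = 5.8

Answer: 5.8000 10.8000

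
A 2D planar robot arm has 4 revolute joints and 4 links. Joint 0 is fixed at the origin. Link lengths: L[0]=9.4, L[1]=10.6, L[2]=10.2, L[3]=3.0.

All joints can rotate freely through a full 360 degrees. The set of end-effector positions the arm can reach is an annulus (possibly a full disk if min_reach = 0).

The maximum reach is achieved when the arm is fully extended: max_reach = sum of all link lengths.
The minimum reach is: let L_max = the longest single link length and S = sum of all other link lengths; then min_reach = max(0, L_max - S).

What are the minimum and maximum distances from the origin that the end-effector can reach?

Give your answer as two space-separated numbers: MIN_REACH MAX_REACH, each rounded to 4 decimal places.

Link lengths: [9.4, 10.6, 10.2, 3.0]
max_reach = 9.4 + 10.6 + 10.2 + 3 = 33.2
L_max = max([9.4, 10.6, 10.2, 3.0]) = 10.6
S (sum of others) = 33.2 - 10.6 = 22.6
min_reach = max(0, 10.6 - 22.6) = max(0, -12) = 0

Answer: 0.0000 33.2000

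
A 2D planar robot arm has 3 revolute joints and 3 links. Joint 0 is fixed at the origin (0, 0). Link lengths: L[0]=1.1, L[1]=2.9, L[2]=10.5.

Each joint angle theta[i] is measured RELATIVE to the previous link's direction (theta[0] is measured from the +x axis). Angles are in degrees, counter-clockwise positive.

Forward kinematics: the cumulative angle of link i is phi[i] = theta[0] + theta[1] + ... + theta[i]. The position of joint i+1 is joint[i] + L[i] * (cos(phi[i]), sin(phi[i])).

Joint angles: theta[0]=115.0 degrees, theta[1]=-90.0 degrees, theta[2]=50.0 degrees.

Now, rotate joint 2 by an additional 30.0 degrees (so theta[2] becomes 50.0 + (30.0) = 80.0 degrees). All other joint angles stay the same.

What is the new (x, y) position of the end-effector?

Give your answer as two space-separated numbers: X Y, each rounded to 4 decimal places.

joint[0] = (0.0000, 0.0000)  (base)
link 0: phi[0] = 115 = 115 deg
  cos(115 deg) = -0.4226, sin(115 deg) = 0.9063
  joint[1] = (0.0000, 0.0000) + 1.1 * (-0.4226, 0.9063) = (0.0000 + -0.4649, 0.0000 + 0.9969) = (-0.4649, 0.9969)
link 1: phi[1] = 115 + -90 = 25 deg
  cos(25 deg) = 0.9063, sin(25 deg) = 0.4226
  joint[2] = (-0.4649, 0.9969) + 2.9 * (0.9063, 0.4226) = (-0.4649 + 2.6283, 0.9969 + 1.2256) = (2.1634, 2.2225)
link 2: phi[2] = 115 + -90 + 80 = 105 deg
  cos(105 deg) = -0.2588, sin(105 deg) = 0.9659
  joint[3] = (2.1634, 2.2225) + 10.5 * (-0.2588, 0.9659) = (2.1634 + -2.7176, 2.2225 + 10.1422) = (-0.5542, 12.3648)
End effector: (-0.5542, 12.3648)

Answer: -0.5542 12.3648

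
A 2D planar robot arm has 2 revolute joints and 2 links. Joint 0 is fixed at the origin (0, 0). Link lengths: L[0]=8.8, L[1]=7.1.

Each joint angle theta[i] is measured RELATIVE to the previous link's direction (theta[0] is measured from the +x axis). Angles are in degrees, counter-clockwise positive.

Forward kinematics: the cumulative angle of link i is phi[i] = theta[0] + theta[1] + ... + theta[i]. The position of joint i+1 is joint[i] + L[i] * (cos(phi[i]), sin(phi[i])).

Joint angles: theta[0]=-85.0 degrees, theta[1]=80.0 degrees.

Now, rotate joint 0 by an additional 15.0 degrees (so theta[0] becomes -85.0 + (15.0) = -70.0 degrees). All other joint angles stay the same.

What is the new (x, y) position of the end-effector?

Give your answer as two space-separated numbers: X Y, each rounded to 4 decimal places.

Answer: 10.0019 -7.0364

Derivation:
joint[0] = (0.0000, 0.0000)  (base)
link 0: phi[0] = -70 = -70 deg
  cos(-70 deg) = 0.3420, sin(-70 deg) = -0.9397
  joint[1] = (0.0000, 0.0000) + 8.8 * (0.3420, -0.9397) = (0.0000 + 3.0098, 0.0000 + -8.2693) = (3.0098, -8.2693)
link 1: phi[1] = -70 + 80 = 10 deg
  cos(10 deg) = 0.9848, sin(10 deg) = 0.1736
  joint[2] = (3.0098, -8.2693) + 7.1 * (0.9848, 0.1736) = (3.0098 + 6.9921, -8.2693 + 1.2329) = (10.0019, -7.0364)
End effector: (10.0019, -7.0364)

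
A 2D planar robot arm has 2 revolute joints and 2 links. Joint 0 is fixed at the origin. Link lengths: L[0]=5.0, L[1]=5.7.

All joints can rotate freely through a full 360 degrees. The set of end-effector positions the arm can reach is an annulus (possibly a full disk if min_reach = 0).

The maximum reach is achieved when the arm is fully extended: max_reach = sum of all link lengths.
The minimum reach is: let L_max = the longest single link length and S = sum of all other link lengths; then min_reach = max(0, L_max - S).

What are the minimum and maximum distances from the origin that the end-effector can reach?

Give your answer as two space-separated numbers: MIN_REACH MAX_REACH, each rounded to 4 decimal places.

Answer: 0.7000 10.7000

Derivation:
Link lengths: [5.0, 5.7]
max_reach = 5 + 5.7 = 10.7
L_max = max([5.0, 5.7]) = 5.7
S (sum of others) = 10.7 - 5.7 = 5
min_reach = max(0, 5.7 - 5) = max(0, 0.7) = 0.7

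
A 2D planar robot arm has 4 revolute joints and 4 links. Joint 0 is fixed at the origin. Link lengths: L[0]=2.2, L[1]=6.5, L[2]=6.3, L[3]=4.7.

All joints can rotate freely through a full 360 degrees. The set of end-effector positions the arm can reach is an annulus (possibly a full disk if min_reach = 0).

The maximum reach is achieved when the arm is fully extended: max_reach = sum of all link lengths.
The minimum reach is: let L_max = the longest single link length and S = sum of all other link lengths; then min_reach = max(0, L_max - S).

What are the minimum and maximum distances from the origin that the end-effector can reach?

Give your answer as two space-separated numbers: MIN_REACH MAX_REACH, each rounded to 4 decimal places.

Answer: 0.0000 19.7000

Derivation:
Link lengths: [2.2, 6.5, 6.3, 4.7]
max_reach = 2.2 + 6.5 + 6.3 + 4.7 = 19.7
L_max = max([2.2, 6.5, 6.3, 4.7]) = 6.5
S (sum of others) = 19.7 - 6.5 = 13.2
min_reach = max(0, 6.5 - 13.2) = max(0, -6.7) = 0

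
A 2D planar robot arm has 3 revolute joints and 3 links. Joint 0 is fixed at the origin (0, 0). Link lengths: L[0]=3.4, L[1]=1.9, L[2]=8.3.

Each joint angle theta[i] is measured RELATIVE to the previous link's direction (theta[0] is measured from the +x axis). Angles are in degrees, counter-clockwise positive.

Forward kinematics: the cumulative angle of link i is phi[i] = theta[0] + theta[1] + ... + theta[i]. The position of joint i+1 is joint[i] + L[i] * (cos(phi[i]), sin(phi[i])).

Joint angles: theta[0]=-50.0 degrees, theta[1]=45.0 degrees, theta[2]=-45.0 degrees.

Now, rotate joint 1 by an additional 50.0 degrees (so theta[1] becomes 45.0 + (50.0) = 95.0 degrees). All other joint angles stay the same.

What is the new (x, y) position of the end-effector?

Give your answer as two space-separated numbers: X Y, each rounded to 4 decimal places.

joint[0] = (0.0000, 0.0000)  (base)
link 0: phi[0] = -50 = -50 deg
  cos(-50 deg) = 0.6428, sin(-50 deg) = -0.7660
  joint[1] = (0.0000, 0.0000) + 3.4 * (0.6428, -0.7660) = (0.0000 + 2.1855, 0.0000 + -2.6046) = (2.1855, -2.6046)
link 1: phi[1] = -50 + 95 = 45 deg
  cos(45 deg) = 0.7071, sin(45 deg) = 0.7071
  joint[2] = (2.1855, -2.6046) + 1.9 * (0.7071, 0.7071) = (2.1855 + 1.3435, -2.6046 + 1.3435) = (3.5290, -1.2610)
link 2: phi[2] = -50 + 95 + -45 = 0 deg
  cos(0 deg) = 1.0000, sin(0 deg) = 0.0000
  joint[3] = (3.5290, -1.2610) + 8.3 * (1.0000, 0.0000) = (3.5290 + 8.3000, -1.2610 + 0.0000) = (11.8290, -1.2610)
End effector: (11.8290, -1.2610)

Answer: 11.8290 -1.2610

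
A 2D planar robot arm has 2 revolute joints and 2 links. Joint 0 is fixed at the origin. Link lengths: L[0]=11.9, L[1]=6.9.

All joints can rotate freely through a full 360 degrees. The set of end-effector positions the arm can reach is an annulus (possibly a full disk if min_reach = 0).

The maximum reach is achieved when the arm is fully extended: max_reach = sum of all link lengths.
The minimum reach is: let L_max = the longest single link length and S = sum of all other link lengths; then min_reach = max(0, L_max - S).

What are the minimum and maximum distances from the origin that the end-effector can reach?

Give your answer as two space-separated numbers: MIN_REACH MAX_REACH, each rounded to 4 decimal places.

Link lengths: [11.9, 6.9]
max_reach = 11.9 + 6.9 = 18.8
L_max = max([11.9, 6.9]) = 11.9
S (sum of others) = 18.8 - 11.9 = 6.9
min_reach = max(0, 11.9 - 6.9) = max(0, 5) = 5

Answer: 5.0000 18.8000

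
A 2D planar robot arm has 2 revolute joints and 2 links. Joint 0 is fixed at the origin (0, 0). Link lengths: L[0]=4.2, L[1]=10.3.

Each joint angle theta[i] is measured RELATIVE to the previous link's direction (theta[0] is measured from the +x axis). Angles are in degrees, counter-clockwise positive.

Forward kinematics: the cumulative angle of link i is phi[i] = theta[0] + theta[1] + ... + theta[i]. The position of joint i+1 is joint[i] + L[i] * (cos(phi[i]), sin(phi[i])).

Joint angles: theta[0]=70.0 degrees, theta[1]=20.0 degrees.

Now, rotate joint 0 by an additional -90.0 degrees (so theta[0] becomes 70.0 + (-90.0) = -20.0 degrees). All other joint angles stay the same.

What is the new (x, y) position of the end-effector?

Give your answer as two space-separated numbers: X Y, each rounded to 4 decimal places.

joint[0] = (0.0000, 0.0000)  (base)
link 0: phi[0] = -20 = -20 deg
  cos(-20 deg) = 0.9397, sin(-20 deg) = -0.3420
  joint[1] = (0.0000, 0.0000) + 4.2 * (0.9397, -0.3420) = (0.0000 + 3.9467, 0.0000 + -1.4365) = (3.9467, -1.4365)
link 1: phi[1] = -20 + 20 = 0 deg
  cos(0 deg) = 1.0000, sin(0 deg) = 0.0000
  joint[2] = (3.9467, -1.4365) + 10.3 * (1.0000, 0.0000) = (3.9467 + 10.3000, -1.4365 + 0.0000) = (14.2467, -1.4365)
End effector: (14.2467, -1.4365)

Answer: 14.2467 -1.4365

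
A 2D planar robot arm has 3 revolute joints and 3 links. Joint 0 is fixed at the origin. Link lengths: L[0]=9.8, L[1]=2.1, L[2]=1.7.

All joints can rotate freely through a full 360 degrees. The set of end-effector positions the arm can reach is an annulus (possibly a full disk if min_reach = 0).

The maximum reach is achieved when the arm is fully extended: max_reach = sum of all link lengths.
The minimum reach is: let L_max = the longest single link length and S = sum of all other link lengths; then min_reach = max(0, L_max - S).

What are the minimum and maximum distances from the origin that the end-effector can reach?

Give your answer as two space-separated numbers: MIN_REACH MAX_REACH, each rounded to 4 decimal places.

Answer: 6.0000 13.6000

Derivation:
Link lengths: [9.8, 2.1, 1.7]
max_reach = 9.8 + 2.1 + 1.7 = 13.6
L_max = max([9.8, 2.1, 1.7]) = 9.8
S (sum of others) = 13.6 - 9.8 = 3.8
min_reach = max(0, 9.8 - 3.8) = max(0, 6) = 6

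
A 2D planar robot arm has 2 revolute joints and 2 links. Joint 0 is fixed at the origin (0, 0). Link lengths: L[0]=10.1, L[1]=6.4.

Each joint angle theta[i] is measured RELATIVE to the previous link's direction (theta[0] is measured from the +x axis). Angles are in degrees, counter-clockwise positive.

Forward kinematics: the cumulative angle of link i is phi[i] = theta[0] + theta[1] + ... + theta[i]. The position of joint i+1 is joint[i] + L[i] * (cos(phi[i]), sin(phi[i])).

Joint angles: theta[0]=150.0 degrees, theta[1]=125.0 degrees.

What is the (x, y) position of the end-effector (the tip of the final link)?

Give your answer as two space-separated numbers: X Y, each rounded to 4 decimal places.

joint[0] = (0.0000, 0.0000)  (base)
link 0: phi[0] = 150 = 150 deg
  cos(150 deg) = -0.8660, sin(150 deg) = 0.5000
  joint[1] = (0.0000, 0.0000) + 10.1 * (-0.8660, 0.5000) = (0.0000 + -8.7469, 0.0000 + 5.0500) = (-8.7469, 5.0500)
link 1: phi[1] = 150 + 125 = 275 deg
  cos(275 deg) = 0.0872, sin(275 deg) = -0.9962
  joint[2] = (-8.7469, 5.0500) + 6.4 * (0.0872, -0.9962) = (-8.7469 + 0.5578, 5.0500 + -6.3756) = (-8.1891, -1.3256)
End effector: (-8.1891, -1.3256)

Answer: -8.1891 -1.3256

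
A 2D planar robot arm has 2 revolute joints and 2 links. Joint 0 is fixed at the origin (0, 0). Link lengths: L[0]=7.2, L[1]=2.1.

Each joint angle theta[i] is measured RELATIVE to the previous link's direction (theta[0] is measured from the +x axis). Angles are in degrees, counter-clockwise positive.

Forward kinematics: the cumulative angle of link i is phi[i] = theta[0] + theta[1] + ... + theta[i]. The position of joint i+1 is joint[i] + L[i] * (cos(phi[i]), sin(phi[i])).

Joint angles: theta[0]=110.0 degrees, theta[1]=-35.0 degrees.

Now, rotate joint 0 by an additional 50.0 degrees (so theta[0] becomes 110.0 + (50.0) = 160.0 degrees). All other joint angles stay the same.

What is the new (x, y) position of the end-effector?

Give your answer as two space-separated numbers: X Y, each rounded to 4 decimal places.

joint[0] = (0.0000, 0.0000)  (base)
link 0: phi[0] = 160 = 160 deg
  cos(160 deg) = -0.9397, sin(160 deg) = 0.3420
  joint[1] = (0.0000, 0.0000) + 7.2 * (-0.9397, 0.3420) = (0.0000 + -6.7658, 0.0000 + 2.4625) = (-6.7658, 2.4625)
link 1: phi[1] = 160 + -35 = 125 deg
  cos(125 deg) = -0.5736, sin(125 deg) = 0.8192
  joint[2] = (-6.7658, 2.4625) + 2.1 * (-0.5736, 0.8192) = (-6.7658 + -1.2045, 2.4625 + 1.7202) = (-7.9703, 4.1828)
End effector: (-7.9703, 4.1828)

Answer: -7.9703 4.1828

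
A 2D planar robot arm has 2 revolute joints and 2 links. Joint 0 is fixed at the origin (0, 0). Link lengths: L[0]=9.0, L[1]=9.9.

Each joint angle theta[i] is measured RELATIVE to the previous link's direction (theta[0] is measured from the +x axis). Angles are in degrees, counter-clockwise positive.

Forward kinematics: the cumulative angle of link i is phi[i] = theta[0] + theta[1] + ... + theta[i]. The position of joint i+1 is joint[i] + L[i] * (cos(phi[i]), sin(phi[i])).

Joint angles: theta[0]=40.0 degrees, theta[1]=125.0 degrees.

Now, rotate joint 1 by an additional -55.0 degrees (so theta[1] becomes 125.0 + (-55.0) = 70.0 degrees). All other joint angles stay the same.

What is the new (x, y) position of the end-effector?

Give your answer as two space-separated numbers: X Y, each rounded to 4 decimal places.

Answer: 3.5084 15.0880

Derivation:
joint[0] = (0.0000, 0.0000)  (base)
link 0: phi[0] = 40 = 40 deg
  cos(40 deg) = 0.7660, sin(40 deg) = 0.6428
  joint[1] = (0.0000, 0.0000) + 9 * (0.7660, 0.6428) = (0.0000 + 6.8944, 0.0000 + 5.7851) = (6.8944, 5.7851)
link 1: phi[1] = 40 + 70 = 110 deg
  cos(110 deg) = -0.3420, sin(110 deg) = 0.9397
  joint[2] = (6.8944, 5.7851) + 9.9 * (-0.3420, 0.9397) = (6.8944 + -3.3860, 5.7851 + 9.3030) = (3.5084, 15.0880)
End effector: (3.5084, 15.0880)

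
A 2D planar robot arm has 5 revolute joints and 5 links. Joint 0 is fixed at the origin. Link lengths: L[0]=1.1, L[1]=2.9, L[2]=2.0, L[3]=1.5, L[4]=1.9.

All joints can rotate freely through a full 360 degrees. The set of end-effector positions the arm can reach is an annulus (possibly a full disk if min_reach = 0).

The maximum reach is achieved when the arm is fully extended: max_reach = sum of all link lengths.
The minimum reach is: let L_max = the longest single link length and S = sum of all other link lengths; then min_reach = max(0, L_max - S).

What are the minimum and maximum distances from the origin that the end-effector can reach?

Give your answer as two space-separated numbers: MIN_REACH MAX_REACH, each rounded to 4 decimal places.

Answer: 0.0000 9.4000

Derivation:
Link lengths: [1.1, 2.9, 2.0, 1.5, 1.9]
max_reach = 1.1 + 2.9 + 2 + 1.5 + 1.9 = 9.4
L_max = max([1.1, 2.9, 2.0, 1.5, 1.9]) = 2.9
S (sum of others) = 9.4 - 2.9 = 6.5
min_reach = max(0, 2.9 - 6.5) = max(0, -3.6) = 0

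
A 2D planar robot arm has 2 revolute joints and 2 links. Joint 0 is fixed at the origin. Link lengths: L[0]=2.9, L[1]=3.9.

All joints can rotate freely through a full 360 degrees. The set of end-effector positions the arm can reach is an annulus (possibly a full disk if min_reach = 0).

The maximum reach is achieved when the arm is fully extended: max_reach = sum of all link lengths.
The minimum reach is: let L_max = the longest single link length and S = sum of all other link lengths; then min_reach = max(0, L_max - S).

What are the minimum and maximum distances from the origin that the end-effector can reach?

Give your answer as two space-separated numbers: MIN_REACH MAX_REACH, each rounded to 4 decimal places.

Link lengths: [2.9, 3.9]
max_reach = 2.9 + 3.9 = 6.8
L_max = max([2.9, 3.9]) = 3.9
S (sum of others) = 6.8 - 3.9 = 2.9
min_reach = max(0, 3.9 - 2.9) = max(0, 1) = 1

Answer: 1.0000 6.8000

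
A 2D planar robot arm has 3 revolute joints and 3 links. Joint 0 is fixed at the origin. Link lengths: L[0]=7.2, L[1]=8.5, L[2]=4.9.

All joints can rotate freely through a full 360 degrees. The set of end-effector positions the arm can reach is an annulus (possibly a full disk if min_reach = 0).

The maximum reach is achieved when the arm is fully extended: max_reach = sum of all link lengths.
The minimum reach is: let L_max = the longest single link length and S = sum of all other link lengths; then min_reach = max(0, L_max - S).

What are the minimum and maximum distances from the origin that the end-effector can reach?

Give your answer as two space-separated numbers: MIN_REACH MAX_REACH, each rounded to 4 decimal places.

Answer: 0.0000 20.6000

Derivation:
Link lengths: [7.2, 8.5, 4.9]
max_reach = 7.2 + 8.5 + 4.9 = 20.6
L_max = max([7.2, 8.5, 4.9]) = 8.5
S (sum of others) = 20.6 - 8.5 = 12.1
min_reach = max(0, 8.5 - 12.1) = max(0, -3.6) = 0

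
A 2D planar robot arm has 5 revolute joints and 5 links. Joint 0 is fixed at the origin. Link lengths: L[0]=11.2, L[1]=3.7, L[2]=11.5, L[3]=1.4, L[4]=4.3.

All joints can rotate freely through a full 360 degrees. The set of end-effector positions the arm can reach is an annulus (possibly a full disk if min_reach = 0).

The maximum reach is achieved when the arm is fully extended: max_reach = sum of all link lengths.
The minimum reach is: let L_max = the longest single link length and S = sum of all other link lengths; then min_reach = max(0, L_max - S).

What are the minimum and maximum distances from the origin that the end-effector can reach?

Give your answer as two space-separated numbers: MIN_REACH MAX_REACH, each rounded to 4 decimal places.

Link lengths: [11.2, 3.7, 11.5, 1.4, 4.3]
max_reach = 11.2 + 3.7 + 11.5 + 1.4 + 4.3 = 32.1
L_max = max([11.2, 3.7, 11.5, 1.4, 4.3]) = 11.5
S (sum of others) = 32.1 - 11.5 = 20.6
min_reach = max(0, 11.5 - 20.6) = max(0, -9.1) = 0

Answer: 0.0000 32.1000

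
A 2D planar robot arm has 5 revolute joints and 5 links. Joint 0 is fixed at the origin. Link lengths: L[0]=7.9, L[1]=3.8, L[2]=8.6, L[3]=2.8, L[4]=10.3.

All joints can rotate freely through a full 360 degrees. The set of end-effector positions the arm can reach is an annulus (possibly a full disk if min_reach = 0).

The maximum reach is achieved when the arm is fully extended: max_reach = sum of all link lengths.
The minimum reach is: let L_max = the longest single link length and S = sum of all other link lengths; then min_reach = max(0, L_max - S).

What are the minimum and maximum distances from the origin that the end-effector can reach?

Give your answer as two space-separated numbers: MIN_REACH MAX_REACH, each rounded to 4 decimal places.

Answer: 0.0000 33.4000

Derivation:
Link lengths: [7.9, 3.8, 8.6, 2.8, 10.3]
max_reach = 7.9 + 3.8 + 8.6 + 2.8 + 10.3 = 33.4
L_max = max([7.9, 3.8, 8.6, 2.8, 10.3]) = 10.3
S (sum of others) = 33.4 - 10.3 = 23.1
min_reach = max(0, 10.3 - 23.1) = max(0, -12.8) = 0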